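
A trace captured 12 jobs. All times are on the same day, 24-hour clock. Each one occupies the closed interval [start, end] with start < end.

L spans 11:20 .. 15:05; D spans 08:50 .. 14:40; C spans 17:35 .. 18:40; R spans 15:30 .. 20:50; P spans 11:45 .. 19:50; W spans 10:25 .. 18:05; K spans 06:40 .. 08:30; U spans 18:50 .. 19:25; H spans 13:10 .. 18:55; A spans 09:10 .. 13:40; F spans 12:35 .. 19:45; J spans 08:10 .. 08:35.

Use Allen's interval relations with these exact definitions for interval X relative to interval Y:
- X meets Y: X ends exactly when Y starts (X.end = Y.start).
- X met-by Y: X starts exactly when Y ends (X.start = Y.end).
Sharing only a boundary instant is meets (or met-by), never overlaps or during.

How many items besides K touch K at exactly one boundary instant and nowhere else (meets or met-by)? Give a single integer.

Target K = [06:40, 08:30].
A [09:10, 13:40] → after → no.
C [17:35, 18:40] → after → no.
D [08:50, 14:40] → after → no.
F [12:35, 19:45] → after → no.
H [13:10, 18:55] → after → no.
J [08:10, 08:35] → overlapped-by → no.
L [11:20, 15:05] → after → no.
P [11:45, 19:50] → after → no.
R [15:30, 20:50] → after → no.
U [18:50, 19:25] → after → no.
W [10:25, 18:05] → after → no.
Total: 0.

0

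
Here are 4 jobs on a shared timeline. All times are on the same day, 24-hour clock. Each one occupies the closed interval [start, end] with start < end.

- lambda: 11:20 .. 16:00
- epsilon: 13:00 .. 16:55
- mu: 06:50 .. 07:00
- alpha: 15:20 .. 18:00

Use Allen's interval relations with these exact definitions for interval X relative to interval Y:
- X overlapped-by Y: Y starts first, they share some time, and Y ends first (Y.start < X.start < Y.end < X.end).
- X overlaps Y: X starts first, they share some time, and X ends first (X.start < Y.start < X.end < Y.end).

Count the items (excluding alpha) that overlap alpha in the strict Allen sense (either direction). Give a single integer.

2

Target alpha = [15:20, 18:00].
epsilon [13:00, 16:55] → overlaps → counts.
lambda [11:20, 16:00] → overlaps → counts.
mu [06:50, 07:00] → before → no.
Total: 2.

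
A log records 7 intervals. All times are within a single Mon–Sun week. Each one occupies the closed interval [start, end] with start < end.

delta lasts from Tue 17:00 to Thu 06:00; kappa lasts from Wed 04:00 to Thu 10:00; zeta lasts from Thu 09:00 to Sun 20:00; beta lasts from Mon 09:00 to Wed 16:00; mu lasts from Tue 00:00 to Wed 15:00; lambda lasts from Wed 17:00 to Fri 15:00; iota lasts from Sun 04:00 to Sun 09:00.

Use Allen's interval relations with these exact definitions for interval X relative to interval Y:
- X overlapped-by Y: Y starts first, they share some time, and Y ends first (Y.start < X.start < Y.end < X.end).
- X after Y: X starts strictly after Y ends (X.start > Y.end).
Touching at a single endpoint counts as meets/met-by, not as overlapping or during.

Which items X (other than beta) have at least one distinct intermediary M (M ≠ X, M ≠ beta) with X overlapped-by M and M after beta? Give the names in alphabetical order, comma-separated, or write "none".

Target beta = [Mon 09:00, Wed 16:00].
Intermediaries M with M after beta: iota, lambda, zeta.
Via iota — items with X overlapped-by iota: none.
Via lambda — items with X overlapped-by lambda: zeta.
Via zeta — items with X overlapped-by zeta: none.
Union: zeta.

zeta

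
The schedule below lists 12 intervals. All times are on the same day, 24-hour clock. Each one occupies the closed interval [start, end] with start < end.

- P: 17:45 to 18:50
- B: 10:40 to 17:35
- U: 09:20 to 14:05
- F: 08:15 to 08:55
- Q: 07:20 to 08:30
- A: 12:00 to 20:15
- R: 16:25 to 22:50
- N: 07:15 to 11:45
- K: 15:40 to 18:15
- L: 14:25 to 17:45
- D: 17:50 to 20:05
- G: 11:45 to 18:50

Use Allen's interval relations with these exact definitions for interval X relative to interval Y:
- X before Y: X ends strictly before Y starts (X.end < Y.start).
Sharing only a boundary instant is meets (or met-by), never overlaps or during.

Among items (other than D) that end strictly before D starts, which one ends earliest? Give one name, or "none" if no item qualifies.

Q

Target D = [17:50, 20:05].
A [12:00, 20:15] → contains → excluded.
B [10:40, 17:35] → before → candidate.
F [08:15, 08:55] → before → candidate.
G [11:45, 18:50] → overlaps → excluded.
K [15:40, 18:15] → overlaps → excluded.
L [14:25, 17:45] → before → candidate.
N [07:15, 11:45] → before → candidate.
P [17:45, 18:50] → overlaps → excluded.
Q [07:20, 08:30] → before → candidate.
R [16:25, 22:50] → contains → excluded.
U [09:20, 14:05] → before → candidate.
Among candidates, earliest end is 08:30 → Q.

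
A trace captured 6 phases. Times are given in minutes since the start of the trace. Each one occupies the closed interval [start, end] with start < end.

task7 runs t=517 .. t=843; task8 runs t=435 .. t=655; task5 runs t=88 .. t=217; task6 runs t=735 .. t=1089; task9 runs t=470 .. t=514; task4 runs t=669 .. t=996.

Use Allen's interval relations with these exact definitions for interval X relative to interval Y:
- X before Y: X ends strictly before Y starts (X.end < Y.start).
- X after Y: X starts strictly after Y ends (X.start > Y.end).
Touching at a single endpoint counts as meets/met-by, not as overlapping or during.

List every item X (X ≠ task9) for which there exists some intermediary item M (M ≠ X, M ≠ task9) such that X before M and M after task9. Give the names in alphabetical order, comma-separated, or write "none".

Target task9 = [t=470, t=514].
Intermediaries M with M after task9: task4, task6, task7.
Via task4 — items with X before task4: task5, task8.
Via task6 — items with X before task6: task5, task8.
Via task7 — items with X before task7: task5.
Union: task5, task8.

task5, task8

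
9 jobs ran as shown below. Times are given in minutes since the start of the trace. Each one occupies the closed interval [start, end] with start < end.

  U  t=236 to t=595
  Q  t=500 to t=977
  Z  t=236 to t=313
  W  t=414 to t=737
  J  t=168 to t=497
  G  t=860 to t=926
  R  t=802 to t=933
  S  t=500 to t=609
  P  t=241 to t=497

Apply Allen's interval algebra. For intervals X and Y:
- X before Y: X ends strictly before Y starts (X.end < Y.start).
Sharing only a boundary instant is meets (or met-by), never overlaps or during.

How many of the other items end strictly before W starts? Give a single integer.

1

Target W = [t=414, t=737].
G [t=860, t=926] → after → no.
J [t=168, t=497] → overlaps → no.
P [t=241, t=497] → overlaps → no.
Q [t=500, t=977] → overlapped-by → no.
R [t=802, t=933] → after → no.
S [t=500, t=609] → during → no.
U [t=236, t=595] → overlaps → no.
Z [t=236, t=313] → before → counts.
Total: 1.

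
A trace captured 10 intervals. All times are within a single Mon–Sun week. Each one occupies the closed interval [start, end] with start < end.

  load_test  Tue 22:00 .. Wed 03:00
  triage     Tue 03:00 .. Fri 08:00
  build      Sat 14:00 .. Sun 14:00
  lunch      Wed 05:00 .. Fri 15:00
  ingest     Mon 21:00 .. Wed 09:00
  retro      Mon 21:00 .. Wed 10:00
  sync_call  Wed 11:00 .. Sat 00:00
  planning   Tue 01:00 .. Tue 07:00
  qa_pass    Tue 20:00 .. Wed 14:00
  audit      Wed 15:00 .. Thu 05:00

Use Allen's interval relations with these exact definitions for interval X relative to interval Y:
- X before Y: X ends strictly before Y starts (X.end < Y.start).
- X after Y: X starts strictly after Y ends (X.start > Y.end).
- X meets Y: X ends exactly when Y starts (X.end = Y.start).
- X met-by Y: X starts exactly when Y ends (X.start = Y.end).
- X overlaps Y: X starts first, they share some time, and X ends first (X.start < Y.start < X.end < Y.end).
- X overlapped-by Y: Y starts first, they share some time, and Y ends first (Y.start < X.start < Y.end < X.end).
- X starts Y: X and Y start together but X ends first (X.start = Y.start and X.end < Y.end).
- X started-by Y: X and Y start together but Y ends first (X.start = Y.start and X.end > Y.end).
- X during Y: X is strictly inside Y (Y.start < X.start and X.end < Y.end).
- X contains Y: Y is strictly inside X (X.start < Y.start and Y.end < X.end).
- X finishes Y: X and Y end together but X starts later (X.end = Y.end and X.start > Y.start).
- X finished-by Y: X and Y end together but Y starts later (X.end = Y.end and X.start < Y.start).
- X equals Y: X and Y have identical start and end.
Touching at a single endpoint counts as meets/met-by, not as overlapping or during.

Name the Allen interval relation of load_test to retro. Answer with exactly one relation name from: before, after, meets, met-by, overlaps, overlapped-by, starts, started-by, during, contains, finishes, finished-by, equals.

load_test = [Tue 22:00, Wed 03:00]; retro = [Mon 21:00, Wed 10:00].
Compare endpoints: load_test.start > retro.start, load_test.start < retro.end, load_test.end > retro.start, load_test.end < retro.end.
That pattern is 'during'.

during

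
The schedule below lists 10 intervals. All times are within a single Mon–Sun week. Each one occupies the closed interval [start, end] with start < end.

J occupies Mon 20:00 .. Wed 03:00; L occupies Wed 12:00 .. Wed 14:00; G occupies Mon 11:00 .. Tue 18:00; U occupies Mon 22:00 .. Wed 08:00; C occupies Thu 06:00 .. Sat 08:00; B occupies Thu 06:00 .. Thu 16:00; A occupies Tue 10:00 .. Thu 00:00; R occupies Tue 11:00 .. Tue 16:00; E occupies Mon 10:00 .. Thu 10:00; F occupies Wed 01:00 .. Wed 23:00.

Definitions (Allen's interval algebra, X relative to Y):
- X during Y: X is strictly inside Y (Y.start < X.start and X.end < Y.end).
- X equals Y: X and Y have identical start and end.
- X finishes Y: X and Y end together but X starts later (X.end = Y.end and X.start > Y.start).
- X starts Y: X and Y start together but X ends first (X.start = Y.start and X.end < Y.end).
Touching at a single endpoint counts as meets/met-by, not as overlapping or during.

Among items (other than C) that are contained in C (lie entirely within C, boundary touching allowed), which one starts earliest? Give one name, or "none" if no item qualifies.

B

Target C = [Thu 06:00, Sat 08:00].
A [Tue 10:00, Thu 00:00] → before → excluded.
B [Thu 06:00, Thu 16:00] → starts → candidate.
E [Mon 10:00, Thu 10:00] → overlaps → excluded.
F [Wed 01:00, Wed 23:00] → before → excluded.
G [Mon 11:00, Tue 18:00] → before → excluded.
J [Mon 20:00, Wed 03:00] → before → excluded.
L [Wed 12:00, Wed 14:00] → before → excluded.
R [Tue 11:00, Tue 16:00] → before → excluded.
U [Mon 22:00, Wed 08:00] → before → excluded.
Among candidates, earliest start is Thu 06:00 → B.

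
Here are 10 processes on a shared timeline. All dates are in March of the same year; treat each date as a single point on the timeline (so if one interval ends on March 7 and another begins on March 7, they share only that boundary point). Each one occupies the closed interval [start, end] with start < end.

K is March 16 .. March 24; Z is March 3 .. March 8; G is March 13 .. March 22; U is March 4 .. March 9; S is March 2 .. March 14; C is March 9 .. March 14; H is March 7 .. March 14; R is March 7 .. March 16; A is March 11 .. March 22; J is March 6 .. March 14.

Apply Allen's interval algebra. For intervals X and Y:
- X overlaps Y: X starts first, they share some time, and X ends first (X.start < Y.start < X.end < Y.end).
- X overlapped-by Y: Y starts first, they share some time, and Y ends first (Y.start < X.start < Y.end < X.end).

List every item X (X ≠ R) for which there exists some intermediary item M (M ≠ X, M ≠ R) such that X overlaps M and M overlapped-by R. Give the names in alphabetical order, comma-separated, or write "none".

C, H, J, S

Target R = [March 7, March 16].
Intermediaries M with M overlapped-by R: A, G.
Via A — items with X overlaps A: C, H, J, S.
Via G — items with X overlaps G: C, H, J, S.
Union: C, H, J, S.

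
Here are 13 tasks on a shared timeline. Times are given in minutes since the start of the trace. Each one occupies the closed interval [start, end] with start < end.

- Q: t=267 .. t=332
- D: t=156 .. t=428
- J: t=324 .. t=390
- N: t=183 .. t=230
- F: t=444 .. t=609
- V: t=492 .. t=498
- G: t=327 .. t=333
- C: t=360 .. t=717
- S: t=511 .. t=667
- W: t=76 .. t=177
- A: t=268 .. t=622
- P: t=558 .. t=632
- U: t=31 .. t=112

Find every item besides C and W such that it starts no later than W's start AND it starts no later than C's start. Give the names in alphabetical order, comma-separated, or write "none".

U

Conditions: its start is no later than W's start (X.start <= t=76) AND its start is no later than C's start (X.start <= t=360).
A: start t=268 <= t=76? ✗; start t=268 <= t=360? ✓ → no.
D: start t=156 <= t=76? ✗; start t=156 <= t=360? ✓ → no.
F: start t=444 <= t=76? ✗; start t=444 <= t=360? ✗ → no.
G: start t=327 <= t=76? ✗; start t=327 <= t=360? ✓ → no.
J: start t=324 <= t=76? ✗; start t=324 <= t=360? ✓ → no.
N: start t=183 <= t=76? ✗; start t=183 <= t=360? ✓ → no.
P: start t=558 <= t=76? ✗; start t=558 <= t=360? ✗ → no.
Q: start t=267 <= t=76? ✗; start t=267 <= t=360? ✓ → no.
S: start t=511 <= t=76? ✗; start t=511 <= t=360? ✗ → no.
U: start t=31 <= t=76? ✓; start t=31 <= t=360? ✓ → yes.
V: start t=492 <= t=76? ✗; start t=492 <= t=360? ✗ → no.
Result: U.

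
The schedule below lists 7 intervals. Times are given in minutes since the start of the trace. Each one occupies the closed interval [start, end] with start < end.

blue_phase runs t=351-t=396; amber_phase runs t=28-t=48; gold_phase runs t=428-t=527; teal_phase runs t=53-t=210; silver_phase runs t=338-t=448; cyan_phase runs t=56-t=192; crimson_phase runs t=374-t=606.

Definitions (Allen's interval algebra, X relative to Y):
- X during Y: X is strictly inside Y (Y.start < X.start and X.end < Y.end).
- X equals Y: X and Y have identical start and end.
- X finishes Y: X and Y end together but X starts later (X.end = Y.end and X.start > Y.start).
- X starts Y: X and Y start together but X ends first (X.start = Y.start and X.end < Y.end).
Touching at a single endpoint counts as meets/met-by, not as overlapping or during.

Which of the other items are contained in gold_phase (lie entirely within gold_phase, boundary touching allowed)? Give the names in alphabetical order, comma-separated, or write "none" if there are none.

none

Target gold_phase = [t=428, t=527].
amber_phase [t=28, t=48] → before → no.
blue_phase [t=351, t=396] → before → no.
crimson_phase [t=374, t=606] → contains → no.
cyan_phase [t=56, t=192] → before → no.
silver_phase [t=338, t=448] → overlaps → no.
teal_phase [t=53, t=210] → before → no.
Result: none.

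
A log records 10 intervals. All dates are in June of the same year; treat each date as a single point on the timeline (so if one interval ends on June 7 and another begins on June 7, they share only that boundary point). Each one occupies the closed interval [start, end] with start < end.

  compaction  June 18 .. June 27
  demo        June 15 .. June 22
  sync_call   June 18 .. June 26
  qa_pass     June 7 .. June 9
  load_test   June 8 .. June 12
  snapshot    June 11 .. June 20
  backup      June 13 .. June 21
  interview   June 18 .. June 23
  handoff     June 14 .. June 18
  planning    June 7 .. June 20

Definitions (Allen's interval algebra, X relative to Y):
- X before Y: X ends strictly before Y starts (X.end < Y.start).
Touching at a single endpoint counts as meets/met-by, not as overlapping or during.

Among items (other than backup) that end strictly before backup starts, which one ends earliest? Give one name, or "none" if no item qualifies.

qa_pass

Target backup = [June 13, June 21].
compaction [June 18, June 27] → overlapped-by → excluded.
demo [June 15, June 22] → overlapped-by → excluded.
handoff [June 14, June 18] → during → excluded.
interview [June 18, June 23] → overlapped-by → excluded.
load_test [June 8, June 12] → before → candidate.
planning [June 7, June 20] → overlaps → excluded.
qa_pass [June 7, June 9] → before → candidate.
snapshot [June 11, June 20] → overlaps → excluded.
sync_call [June 18, June 26] → overlapped-by → excluded.
Among candidates, earliest end is June 9 → qa_pass.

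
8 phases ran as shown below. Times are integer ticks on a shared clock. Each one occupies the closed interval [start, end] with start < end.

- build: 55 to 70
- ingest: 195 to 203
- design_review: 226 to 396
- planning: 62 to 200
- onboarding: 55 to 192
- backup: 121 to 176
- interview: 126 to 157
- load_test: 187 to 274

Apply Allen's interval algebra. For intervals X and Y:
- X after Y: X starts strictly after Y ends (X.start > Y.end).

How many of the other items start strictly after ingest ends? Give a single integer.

1

Target ingest = [195, 203].
backup [121, 176] → before → no.
build [55, 70] → before → no.
design_review [226, 396] → after → counts.
interview [126, 157] → before → no.
load_test [187, 274] → contains → no.
onboarding [55, 192] → before → no.
planning [62, 200] → overlaps → no.
Total: 1.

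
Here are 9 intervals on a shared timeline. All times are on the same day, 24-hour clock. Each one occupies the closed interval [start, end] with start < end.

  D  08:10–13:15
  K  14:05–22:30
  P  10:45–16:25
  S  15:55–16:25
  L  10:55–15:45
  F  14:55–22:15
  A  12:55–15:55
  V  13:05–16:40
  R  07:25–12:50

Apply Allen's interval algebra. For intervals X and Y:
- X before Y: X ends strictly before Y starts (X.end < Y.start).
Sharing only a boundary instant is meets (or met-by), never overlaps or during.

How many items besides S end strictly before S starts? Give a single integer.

Target S = [15:55, 16:25].
A [12:55, 15:55] → meets → no.
D [08:10, 13:15] → before → counts.
F [14:55, 22:15] → contains → no.
K [14:05, 22:30] → contains → no.
L [10:55, 15:45] → before → counts.
P [10:45, 16:25] → finished-by → no.
R [07:25, 12:50] → before → counts.
V [13:05, 16:40] → contains → no.
Total: 3.

3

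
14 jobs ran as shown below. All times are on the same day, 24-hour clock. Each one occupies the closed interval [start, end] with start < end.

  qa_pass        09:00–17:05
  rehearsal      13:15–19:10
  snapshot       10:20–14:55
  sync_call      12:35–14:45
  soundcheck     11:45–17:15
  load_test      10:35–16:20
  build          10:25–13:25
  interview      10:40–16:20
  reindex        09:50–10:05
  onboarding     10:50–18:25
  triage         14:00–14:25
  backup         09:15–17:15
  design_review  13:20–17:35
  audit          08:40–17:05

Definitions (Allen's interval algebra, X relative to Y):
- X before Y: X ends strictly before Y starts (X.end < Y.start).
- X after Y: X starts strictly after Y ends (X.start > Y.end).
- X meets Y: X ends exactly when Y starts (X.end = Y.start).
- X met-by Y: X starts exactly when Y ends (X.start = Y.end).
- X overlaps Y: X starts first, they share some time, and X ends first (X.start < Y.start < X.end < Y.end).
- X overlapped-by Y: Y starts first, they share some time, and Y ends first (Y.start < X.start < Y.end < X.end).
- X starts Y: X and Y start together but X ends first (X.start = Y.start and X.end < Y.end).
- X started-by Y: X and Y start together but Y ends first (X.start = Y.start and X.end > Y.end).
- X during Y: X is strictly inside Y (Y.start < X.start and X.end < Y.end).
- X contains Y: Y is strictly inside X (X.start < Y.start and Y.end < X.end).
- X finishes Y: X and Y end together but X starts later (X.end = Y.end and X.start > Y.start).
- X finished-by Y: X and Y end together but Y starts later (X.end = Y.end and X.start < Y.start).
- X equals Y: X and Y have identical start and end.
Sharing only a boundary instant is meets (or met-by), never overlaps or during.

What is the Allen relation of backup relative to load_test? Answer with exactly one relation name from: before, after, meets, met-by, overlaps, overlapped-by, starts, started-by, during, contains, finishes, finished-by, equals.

contains

backup = [09:15, 17:15]; load_test = [10:35, 16:20].
Compare endpoints: backup.start < load_test.start, backup.start < load_test.end, backup.end > load_test.start, backup.end > load_test.end.
That pattern is 'contains'.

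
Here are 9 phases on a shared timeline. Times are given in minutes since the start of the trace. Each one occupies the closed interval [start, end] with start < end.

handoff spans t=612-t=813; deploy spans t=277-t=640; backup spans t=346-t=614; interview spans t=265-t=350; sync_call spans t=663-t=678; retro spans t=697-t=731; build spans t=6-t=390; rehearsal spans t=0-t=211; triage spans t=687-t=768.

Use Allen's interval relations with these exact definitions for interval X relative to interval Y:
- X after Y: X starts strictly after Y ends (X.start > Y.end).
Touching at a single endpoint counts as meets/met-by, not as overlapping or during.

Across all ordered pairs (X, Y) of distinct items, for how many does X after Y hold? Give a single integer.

Checking all 72 ordered pairs for relation 'after'; matching pairs in alphabetical order:
(backup, rehearsal): backup after rehearsal ✓
(deploy, rehearsal): deploy after rehearsal ✓
(handoff, build): handoff after build ✓
(handoff, interview): handoff after interview ✓
(handoff, rehearsal): handoff after rehearsal ✓
(interview, rehearsal): interview after rehearsal ✓
(retro, backup): retro after backup ✓
(retro, build): retro after build ✓
(retro, deploy): retro after deploy ✓
(retro, interview): retro after interview ✓
(retro, rehearsal): retro after rehearsal ✓
(retro, sync_call): retro after sync_call ✓
(sync_call, backup): sync_call after backup ✓
(sync_call, build): sync_call after build ✓
(sync_call, deploy): sync_call after deploy ✓
(sync_call, interview): sync_call after interview ✓
(sync_call, rehearsal): sync_call after rehearsal ✓
(triage, backup): triage after backup ✓
(triage, build): triage after build ✓
(triage, deploy): triage after deploy ✓
(triage, interview): triage after interview ✓
(triage, rehearsal): triage after rehearsal ✓
(triage, sync_call): triage after sync_call ✓
Count: 23.

23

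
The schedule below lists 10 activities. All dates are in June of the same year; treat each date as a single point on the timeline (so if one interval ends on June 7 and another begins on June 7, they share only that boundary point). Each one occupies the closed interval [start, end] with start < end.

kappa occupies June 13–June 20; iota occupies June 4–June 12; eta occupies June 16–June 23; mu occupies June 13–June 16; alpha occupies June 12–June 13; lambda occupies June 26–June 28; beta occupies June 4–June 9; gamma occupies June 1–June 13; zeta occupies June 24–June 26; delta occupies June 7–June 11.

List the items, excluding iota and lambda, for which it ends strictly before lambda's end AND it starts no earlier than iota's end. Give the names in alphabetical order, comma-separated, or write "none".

alpha, eta, kappa, mu, zeta

Conditions: its end is strictly before lambda's end (X.end < June 28) AND its start is no earlier than iota's end (X.start >= June 12).
alpha: end June 13 < June 28? ✓; start June 12 >= June 12? ✓ → yes.
beta: end June 9 < June 28? ✓; start June 4 >= June 12? ✗ → no.
delta: end June 11 < June 28? ✓; start June 7 >= June 12? ✗ → no.
eta: end June 23 < June 28? ✓; start June 16 >= June 12? ✓ → yes.
gamma: end June 13 < June 28? ✓; start June 1 >= June 12? ✗ → no.
kappa: end June 20 < June 28? ✓; start June 13 >= June 12? ✓ → yes.
mu: end June 16 < June 28? ✓; start June 13 >= June 12? ✓ → yes.
zeta: end June 26 < June 28? ✓; start June 24 >= June 12? ✓ → yes.
Result: alpha, eta, kappa, mu, zeta.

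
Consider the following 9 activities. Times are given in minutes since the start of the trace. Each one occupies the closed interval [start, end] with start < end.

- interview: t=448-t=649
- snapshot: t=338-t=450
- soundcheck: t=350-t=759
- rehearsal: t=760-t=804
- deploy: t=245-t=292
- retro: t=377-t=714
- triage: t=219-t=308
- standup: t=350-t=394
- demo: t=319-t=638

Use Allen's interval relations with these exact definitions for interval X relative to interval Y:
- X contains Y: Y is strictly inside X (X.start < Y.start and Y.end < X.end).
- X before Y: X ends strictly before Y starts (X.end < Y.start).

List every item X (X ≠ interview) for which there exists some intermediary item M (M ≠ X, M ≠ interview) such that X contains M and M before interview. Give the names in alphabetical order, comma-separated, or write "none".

Target interview = [t=448, t=649].
Intermediaries M with M before interview: deploy, standup, triage.
Via deploy — items with X contains deploy: triage.
Via standup — items with X contains standup: demo, snapshot.
Via triage — items with X contains triage: none.
Union: demo, snapshot, triage.

demo, snapshot, triage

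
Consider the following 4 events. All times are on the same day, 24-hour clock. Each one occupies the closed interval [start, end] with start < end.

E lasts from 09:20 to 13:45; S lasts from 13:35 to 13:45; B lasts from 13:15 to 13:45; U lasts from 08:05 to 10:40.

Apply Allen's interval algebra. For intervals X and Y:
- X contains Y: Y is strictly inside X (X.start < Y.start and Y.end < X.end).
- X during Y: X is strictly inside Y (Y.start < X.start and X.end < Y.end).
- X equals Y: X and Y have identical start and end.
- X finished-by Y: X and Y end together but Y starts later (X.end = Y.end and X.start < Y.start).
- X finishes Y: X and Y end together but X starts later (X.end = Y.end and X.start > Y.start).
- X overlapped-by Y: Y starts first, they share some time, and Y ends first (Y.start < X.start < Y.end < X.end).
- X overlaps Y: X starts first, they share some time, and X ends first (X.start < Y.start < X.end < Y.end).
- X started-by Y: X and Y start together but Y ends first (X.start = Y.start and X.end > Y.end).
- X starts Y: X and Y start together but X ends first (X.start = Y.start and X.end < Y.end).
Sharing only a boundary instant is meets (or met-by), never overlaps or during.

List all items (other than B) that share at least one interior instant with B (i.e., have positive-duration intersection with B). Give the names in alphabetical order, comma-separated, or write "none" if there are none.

Target B = [13:15, 13:45].
E [09:20, 13:45] → finished-by → yes.
S [13:35, 13:45] → finishes → yes.
U [08:05, 10:40] → before → no.
Result: E, S.

E, S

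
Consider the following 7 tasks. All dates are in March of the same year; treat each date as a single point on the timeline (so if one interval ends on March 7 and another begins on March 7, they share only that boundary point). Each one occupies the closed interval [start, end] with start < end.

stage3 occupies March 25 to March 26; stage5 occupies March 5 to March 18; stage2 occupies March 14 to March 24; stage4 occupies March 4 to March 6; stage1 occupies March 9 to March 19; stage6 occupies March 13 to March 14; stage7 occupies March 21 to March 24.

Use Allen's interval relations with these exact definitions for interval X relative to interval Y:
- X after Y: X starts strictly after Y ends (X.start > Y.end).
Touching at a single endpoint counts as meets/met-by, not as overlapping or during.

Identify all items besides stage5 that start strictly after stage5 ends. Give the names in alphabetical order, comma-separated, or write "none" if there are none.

stage3, stage7

Target stage5 = [March 5, March 18].
stage1 [March 9, March 19] → overlapped-by → no.
stage2 [March 14, March 24] → overlapped-by → no.
stage3 [March 25, March 26] → after → yes.
stage4 [March 4, March 6] → overlaps → no.
stage6 [March 13, March 14] → during → no.
stage7 [March 21, March 24] → after → yes.
Result: stage3, stage7.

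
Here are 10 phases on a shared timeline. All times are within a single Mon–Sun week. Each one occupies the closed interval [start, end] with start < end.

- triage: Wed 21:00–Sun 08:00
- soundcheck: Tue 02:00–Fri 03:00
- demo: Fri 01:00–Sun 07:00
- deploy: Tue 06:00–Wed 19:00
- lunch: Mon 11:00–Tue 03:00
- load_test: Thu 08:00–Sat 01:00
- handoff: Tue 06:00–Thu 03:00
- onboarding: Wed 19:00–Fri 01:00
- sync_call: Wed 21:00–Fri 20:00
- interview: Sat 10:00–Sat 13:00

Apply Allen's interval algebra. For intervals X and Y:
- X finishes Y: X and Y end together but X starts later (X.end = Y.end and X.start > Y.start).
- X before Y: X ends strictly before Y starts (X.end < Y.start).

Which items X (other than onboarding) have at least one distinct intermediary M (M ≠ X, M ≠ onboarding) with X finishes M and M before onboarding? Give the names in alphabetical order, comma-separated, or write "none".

none

Target onboarding = [Wed 19:00, Fri 01:00].
Intermediaries M with M before onboarding: lunch.
Via lunch — items with X finishes lunch: none.
Union: none.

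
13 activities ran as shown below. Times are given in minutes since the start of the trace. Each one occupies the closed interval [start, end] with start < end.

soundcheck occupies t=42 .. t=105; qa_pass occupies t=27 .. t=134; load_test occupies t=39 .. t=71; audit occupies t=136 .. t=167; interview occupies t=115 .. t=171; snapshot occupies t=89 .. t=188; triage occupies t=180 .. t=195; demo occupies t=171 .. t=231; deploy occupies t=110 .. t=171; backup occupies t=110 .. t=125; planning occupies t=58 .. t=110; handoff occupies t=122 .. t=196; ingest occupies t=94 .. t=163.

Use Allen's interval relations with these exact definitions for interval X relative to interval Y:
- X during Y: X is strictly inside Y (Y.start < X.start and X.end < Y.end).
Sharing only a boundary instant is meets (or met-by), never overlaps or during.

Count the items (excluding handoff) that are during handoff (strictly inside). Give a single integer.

2

Target handoff = [t=122, t=196].
audit [t=136, t=167] → during → counts.
backup [t=110, t=125] → overlaps → no.
demo [t=171, t=231] → overlapped-by → no.
deploy [t=110, t=171] → overlaps → no.
ingest [t=94, t=163] → overlaps → no.
interview [t=115, t=171] → overlaps → no.
load_test [t=39, t=71] → before → no.
planning [t=58, t=110] → before → no.
qa_pass [t=27, t=134] → overlaps → no.
snapshot [t=89, t=188] → overlaps → no.
soundcheck [t=42, t=105] → before → no.
triage [t=180, t=195] → during → counts.
Total: 2.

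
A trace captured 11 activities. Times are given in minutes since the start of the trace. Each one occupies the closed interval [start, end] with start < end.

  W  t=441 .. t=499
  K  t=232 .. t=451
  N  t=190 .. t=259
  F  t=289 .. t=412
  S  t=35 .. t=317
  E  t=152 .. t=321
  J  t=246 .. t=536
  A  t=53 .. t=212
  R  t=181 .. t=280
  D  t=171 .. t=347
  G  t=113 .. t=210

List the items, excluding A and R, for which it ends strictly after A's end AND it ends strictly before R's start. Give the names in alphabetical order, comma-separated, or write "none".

Conditions: its end is strictly after A's end (X.end > t=212) AND its end is strictly before R's start (X.end < t=181).
D: end t=347 > t=212? ✓; end t=347 < t=181? ✗ → no.
E: end t=321 > t=212? ✓; end t=321 < t=181? ✗ → no.
F: end t=412 > t=212? ✓; end t=412 < t=181? ✗ → no.
G: end t=210 > t=212? ✗; end t=210 < t=181? ✗ → no.
J: end t=536 > t=212? ✓; end t=536 < t=181? ✗ → no.
K: end t=451 > t=212? ✓; end t=451 < t=181? ✗ → no.
N: end t=259 > t=212? ✓; end t=259 < t=181? ✗ → no.
S: end t=317 > t=212? ✓; end t=317 < t=181? ✗ → no.
W: end t=499 > t=212? ✓; end t=499 < t=181? ✗ → no.
Result: none.

none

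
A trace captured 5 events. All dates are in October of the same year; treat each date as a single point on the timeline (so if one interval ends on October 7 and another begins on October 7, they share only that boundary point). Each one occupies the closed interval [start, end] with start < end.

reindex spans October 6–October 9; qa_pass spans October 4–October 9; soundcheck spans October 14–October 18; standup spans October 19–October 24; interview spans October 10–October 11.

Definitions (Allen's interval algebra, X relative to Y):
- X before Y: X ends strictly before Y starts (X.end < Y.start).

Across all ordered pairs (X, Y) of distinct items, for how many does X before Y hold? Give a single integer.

Checking all 20 ordered pairs for relation 'before'; matching pairs in alphabetical order:
(interview, soundcheck): interview before soundcheck ✓
(interview, standup): interview before standup ✓
(qa_pass, interview): qa_pass before interview ✓
(qa_pass, soundcheck): qa_pass before soundcheck ✓
(qa_pass, standup): qa_pass before standup ✓
(reindex, interview): reindex before interview ✓
(reindex, soundcheck): reindex before soundcheck ✓
(reindex, standup): reindex before standup ✓
(soundcheck, standup): soundcheck before standup ✓
Count: 9.

9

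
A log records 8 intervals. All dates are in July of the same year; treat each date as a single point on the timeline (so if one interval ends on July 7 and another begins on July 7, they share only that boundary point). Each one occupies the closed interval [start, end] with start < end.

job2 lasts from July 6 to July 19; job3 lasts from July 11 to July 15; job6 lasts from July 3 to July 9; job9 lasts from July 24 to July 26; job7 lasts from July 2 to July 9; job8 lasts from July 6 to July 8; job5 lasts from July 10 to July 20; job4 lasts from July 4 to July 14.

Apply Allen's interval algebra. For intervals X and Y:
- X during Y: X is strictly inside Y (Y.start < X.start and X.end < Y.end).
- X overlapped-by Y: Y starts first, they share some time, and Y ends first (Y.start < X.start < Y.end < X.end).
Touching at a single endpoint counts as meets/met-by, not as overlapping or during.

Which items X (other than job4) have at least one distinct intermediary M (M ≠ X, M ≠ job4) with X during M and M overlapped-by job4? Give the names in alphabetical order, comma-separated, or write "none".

Target job4 = [July 4, July 14].
Intermediaries M with M overlapped-by job4: job2, job3, job5.
Via job2 — items with X during job2: job3.
Via job3 — items with X during job3: none.
Via job5 — items with X during job5: job3.
Union: job3.

job3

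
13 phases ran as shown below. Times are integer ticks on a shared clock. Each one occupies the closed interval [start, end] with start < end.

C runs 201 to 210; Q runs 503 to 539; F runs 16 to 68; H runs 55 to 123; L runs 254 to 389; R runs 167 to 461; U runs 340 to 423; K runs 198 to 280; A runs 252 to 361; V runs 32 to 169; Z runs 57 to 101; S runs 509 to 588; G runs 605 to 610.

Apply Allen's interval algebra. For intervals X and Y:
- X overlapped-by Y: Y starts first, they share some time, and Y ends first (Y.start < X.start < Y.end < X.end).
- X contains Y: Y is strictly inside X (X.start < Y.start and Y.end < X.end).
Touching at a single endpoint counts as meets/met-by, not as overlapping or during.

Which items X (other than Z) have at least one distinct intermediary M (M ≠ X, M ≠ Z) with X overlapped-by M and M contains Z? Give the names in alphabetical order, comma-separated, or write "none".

Target Z = [57, 101].
Intermediaries M with M contains Z: H, V.
Via H — items with X overlapped-by H: none.
Via V — items with X overlapped-by V: R.
Union: R.

R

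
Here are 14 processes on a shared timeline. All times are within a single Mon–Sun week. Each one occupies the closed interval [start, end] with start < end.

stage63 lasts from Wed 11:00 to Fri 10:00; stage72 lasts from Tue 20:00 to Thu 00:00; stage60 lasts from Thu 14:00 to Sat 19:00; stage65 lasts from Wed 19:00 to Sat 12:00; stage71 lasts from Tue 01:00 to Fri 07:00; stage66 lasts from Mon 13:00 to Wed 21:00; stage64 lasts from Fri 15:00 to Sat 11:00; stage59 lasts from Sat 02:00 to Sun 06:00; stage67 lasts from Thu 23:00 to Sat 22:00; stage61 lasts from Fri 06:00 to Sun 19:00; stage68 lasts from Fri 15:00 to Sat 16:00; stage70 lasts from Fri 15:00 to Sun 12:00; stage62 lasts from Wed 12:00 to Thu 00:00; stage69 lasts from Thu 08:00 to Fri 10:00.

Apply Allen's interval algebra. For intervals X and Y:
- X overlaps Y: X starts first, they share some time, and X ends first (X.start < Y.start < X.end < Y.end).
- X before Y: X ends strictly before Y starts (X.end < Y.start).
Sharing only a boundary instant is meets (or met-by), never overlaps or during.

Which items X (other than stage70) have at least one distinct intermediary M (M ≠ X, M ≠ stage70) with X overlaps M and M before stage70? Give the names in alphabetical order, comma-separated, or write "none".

stage66, stage71, stage72

Target stage70 = [Fri 15:00, Sun 12:00].
Intermediaries M with M before stage70: stage62, stage63, stage66, stage69, stage71, stage72.
Via stage62 — items with X overlaps stage62: stage66.
Via stage63 — items with X overlaps stage63: stage66, stage71, stage72.
Via stage66 — items with X overlaps stage66: none.
Via stage69 — items with X overlaps stage69: stage71.
Via stage71 — items with X overlaps stage71: stage66.
Via stage72 — items with X overlaps stage72: stage66.
Union: stage66, stage71, stage72.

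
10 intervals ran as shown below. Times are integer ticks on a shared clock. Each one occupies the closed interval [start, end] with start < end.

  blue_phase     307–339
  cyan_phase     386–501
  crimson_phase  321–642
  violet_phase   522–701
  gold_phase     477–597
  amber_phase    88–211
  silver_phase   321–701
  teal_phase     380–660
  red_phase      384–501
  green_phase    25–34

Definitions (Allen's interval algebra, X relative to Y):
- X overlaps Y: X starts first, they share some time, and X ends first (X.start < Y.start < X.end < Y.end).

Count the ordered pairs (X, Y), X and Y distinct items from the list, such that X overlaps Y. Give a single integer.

8

Checking all 90 ordered pairs for relation 'overlaps'; matching pairs in alphabetical order:
(blue_phase, crimson_phase): blue_phase overlaps crimson_phase ✓
(blue_phase, silver_phase): blue_phase overlaps silver_phase ✓
(crimson_phase, teal_phase): crimson_phase overlaps teal_phase ✓
(crimson_phase, violet_phase): crimson_phase overlaps violet_phase ✓
(cyan_phase, gold_phase): cyan_phase overlaps gold_phase ✓
(gold_phase, violet_phase): gold_phase overlaps violet_phase ✓
(red_phase, gold_phase): red_phase overlaps gold_phase ✓
(teal_phase, violet_phase): teal_phase overlaps violet_phase ✓
Count: 8.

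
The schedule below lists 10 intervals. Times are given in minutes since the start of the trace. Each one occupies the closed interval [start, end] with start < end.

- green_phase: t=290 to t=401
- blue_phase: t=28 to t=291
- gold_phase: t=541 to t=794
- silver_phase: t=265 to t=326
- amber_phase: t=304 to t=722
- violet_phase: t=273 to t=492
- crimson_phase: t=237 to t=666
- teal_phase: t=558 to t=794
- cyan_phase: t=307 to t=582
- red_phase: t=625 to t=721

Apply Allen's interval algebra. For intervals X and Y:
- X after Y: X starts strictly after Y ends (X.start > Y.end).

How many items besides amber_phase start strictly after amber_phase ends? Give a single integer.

Target amber_phase = [t=304, t=722].
blue_phase [t=28, t=291] → before → no.
crimson_phase [t=237, t=666] → overlaps → no.
cyan_phase [t=307, t=582] → during → no.
gold_phase [t=541, t=794] → overlapped-by → no.
green_phase [t=290, t=401] → overlaps → no.
red_phase [t=625, t=721] → during → no.
silver_phase [t=265, t=326] → overlaps → no.
teal_phase [t=558, t=794] → overlapped-by → no.
violet_phase [t=273, t=492] → overlaps → no.
Total: 0.

0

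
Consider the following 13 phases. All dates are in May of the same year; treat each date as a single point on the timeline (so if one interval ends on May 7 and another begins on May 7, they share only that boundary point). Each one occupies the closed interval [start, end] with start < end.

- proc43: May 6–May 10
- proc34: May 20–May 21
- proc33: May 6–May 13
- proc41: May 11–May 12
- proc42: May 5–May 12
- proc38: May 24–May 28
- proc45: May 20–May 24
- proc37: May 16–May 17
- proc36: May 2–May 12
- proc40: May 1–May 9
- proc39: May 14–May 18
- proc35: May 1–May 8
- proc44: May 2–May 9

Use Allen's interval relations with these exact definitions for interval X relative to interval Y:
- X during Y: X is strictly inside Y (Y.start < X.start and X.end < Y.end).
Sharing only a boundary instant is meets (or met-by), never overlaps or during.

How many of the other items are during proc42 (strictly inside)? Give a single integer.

Target proc42 = [May 5, May 12].
proc33 [May 6, May 13] → overlapped-by → no.
proc34 [May 20, May 21] → after → no.
proc35 [May 1, May 8] → overlaps → no.
proc36 [May 2, May 12] → finished-by → no.
proc37 [May 16, May 17] → after → no.
proc38 [May 24, May 28] → after → no.
proc39 [May 14, May 18] → after → no.
proc40 [May 1, May 9] → overlaps → no.
proc41 [May 11, May 12] → finishes → no.
proc43 [May 6, May 10] → during → counts.
proc44 [May 2, May 9] → overlaps → no.
proc45 [May 20, May 24] → after → no.
Total: 1.

1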